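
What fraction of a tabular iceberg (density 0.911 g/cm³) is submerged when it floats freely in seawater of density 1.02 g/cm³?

Submerged fraction = ρ_obj/ρ_fluid = 0.911/1.02 = 0.893.

0.893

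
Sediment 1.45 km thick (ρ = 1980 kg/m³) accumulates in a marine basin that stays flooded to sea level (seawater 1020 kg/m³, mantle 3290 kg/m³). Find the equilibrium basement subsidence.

0.613 km

Submarine loading: the sediment displaces seawater, and the subsidence is in turn flooded, so s (ρ_m − ρ_w) = t (ρ_sed − ρ_w).
s = 1.45 km × (1980 − 1020) / (3290 − 1020) = 0.613 km.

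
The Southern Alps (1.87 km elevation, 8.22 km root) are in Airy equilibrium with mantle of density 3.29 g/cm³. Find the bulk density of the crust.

ρ_c h = (ρ_m − ρ_c) r → ρ_c (h + r) = ρ_m r → ρ_c = ρ_m r / (h + r).
ρ_c = 3.29 × 8.22 km / (1.87 km + 8.22 km) = 2.68 g/cm³.

2.68 g/cm³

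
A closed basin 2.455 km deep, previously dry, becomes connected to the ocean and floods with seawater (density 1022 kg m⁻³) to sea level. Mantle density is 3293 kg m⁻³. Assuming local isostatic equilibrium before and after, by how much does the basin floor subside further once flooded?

After flooding the water column is d + s deep. Its weight must equal the weight of mantle displaced by the extra subsidence s: (d + s) ρ_w = s ρ_m.
s = d ρ_w / (ρ_m − ρ_w) = 2.455 km × 1022/(3293 − 1022) = 1.1 km.

1.1 km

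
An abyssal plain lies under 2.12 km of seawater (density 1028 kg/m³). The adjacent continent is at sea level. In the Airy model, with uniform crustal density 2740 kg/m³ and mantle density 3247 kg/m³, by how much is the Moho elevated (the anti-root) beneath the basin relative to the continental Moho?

In Airy isostatic equilibrium: replacing crust with seawater at the top is compensated by replacing crust with mantle at the base: d (ρ_c − ρ_w) = a (ρ_m − ρ_c).
a = d (ρ_c − ρ_w)/(ρ_m − ρ_c) = 2.12 km × 1712/507 = 7.16 km.

7.16 km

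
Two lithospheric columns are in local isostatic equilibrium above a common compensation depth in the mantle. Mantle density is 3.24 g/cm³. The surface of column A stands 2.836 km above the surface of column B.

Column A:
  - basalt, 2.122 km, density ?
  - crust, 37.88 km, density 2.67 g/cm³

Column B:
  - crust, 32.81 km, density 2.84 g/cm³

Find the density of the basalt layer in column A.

Take the compensation level at the base of the deeper column (depth z_c below the surface of column A) and equate Σ ρ_i t_i down to z_c; mantle fills any gap and the z_c terms cancel.
Column A: 2.122×ρ + 37.88×2.67 + (z_c − 40.002)×3.24
Column B: 2.836×0 + 32.81×2.84 + (z_c − 2.836 − 32.81)×3.24
The z_c×3.24 term appears on both sides and cancels. Collect the known terms of each column as K = Σ(ρt)_known − 3.24 × (depth of known layers): K_A = 101.1396 − 3.24×40.002 = −28.46688; K_B = 93.1804 − 3.24×(2.836 + 32.81) = −22.31264.
Balance: K_A + 2.122×ρ = K_B, so ρ = (K_B − K_A)/2.122 = 6.15424/2.122 = 2.9 g/cm³.

2.9 g/cm³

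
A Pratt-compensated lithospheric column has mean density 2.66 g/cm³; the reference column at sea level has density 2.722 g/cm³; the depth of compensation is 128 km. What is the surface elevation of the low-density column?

ρ_ref D = ρ (D + h) → h = D (ρ_ref − ρ)/ρ.
h = 128 km × (2.722 − 2.66)/2.66 = 2.98 km.

2.98 km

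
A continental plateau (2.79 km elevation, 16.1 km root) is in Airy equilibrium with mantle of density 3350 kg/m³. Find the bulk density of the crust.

2860 kg/m³

ρ_c h = (ρ_m − ρ_c) r → ρ_c (h + r) = ρ_m r → ρ_c = ρ_m r / (h + r).
ρ_c = 3350 × 16.1 km / (2.79 km + 16.1 km) = 2860 kg/m³.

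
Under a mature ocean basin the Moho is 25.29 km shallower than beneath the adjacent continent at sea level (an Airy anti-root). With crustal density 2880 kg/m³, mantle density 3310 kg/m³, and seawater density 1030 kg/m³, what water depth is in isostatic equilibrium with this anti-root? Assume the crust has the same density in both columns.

5.88 km

Replacing a thickness d of crust by seawater at the top must be balanced by replacing crust with mantle at the base: d (ρ_c − ρ_w) = a (ρ_m − ρ_c).
d = a (ρ_m − ρ_c)/(ρ_c − ρ_w) = 25.29 km × 430/1850 = 5.88 km.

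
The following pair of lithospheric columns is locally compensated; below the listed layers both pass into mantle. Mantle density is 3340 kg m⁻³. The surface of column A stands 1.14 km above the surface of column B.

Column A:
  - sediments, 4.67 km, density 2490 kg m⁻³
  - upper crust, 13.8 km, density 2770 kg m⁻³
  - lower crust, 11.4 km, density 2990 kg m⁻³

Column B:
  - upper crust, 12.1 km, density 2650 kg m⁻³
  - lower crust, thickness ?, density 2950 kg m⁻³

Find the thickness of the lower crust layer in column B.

Take the compensation level at the base of the deeper column (depth z_c below the surface of column A) and equate Σ ρ_i t_i down to z_c; mantle fills any gap and the z_c terms cancel.
Column A: 4.67×2490 + 13.8×2770 + 11.4×2990 + (z_c − 29.87)×3340
Column B: 1.14×0 + 12.1×2650 + x×2950 + (z_c − 1.14 − 12.1 − x)×3340
The z_c×3340 term appears on both sides and cancels. Collect the known terms of each column as K = Σ(ρt)_known − 3340 × (depth of known layers): K_A = 83940.3 − 3340×29.87 = −15825.5; K_B = 32065 − 3340×(1.14 + 12.1) = −12156.6.
Balance: K_A = K_B − x×(3340 − 2950), so x = (K_B − K_A)/(3340 − 2950) = 3668.9/390 = 9.41 km.

9.41 km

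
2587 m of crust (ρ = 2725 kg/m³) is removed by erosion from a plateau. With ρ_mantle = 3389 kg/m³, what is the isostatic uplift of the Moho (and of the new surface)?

Unloading: uplift u = e ρ_c/ρ_m = 2587 m × 2725/3389 = 2080 m.

2080 m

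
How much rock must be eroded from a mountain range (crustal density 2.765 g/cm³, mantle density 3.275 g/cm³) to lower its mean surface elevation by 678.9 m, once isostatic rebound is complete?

Net drop Δ = e − u = e − e ρ_c/ρ_m = e (ρ_m − ρ_c)/ρ_m.
e = Δ ρ_m/(ρ_m − ρ_c) = 678.9 m × 3.275/0.51 = 4360 m.

4360 m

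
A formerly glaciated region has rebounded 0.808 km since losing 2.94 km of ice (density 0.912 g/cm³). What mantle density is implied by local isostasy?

ρ_m = ρ_ice t / u = 0.912 × 2.94 km/0.808 km = 3.32 g/cm³.

3.32 g/cm³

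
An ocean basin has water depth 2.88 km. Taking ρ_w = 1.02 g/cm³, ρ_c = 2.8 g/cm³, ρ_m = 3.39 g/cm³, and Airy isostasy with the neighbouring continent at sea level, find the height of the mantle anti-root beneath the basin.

In Airy isostatic equilibrium: replacing crust with seawater at the top is compensated by replacing crust with mantle at the base: d (ρ_c − ρ_w) = a (ρ_m − ρ_c).
a = d (ρ_c − ρ_w)/(ρ_m − ρ_c) = 2.88 km × 1.78/0.59 = 8.69 km.

8.69 km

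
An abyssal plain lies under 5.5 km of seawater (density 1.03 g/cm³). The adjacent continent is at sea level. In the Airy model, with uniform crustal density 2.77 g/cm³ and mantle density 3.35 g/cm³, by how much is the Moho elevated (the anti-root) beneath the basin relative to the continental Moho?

16.5 km

Equating mass per unit area of the two columns: replacing crust with seawater at the top is compensated by replacing crust with mantle at the base: d (ρ_c − ρ_w) = a (ρ_m − ρ_c).
a = d (ρ_c − ρ_w)/(ρ_m − ρ_c) = 5.5 km × 1.74/0.58 = 16.5 km.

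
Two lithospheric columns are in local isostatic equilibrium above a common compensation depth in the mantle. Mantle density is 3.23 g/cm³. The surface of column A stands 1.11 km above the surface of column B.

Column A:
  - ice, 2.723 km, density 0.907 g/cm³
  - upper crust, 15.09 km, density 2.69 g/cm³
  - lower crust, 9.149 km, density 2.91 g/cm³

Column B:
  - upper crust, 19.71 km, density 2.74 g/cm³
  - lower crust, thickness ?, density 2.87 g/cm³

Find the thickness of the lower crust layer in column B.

11.6 km

Take the compensation level at the base of the deeper column (depth z_c below the surface of column A) and equate Σ ρ_i t_i down to z_c; mantle fills any gap and the z_c terms cancel.
Column A: 2.723×0.907 + 15.09×2.69 + 9.149×2.91 + (z_c − 26.962)×3.23
Column B: 1.11×0 + 19.71×2.74 + x×2.87 + (z_c − 1.11 − 19.71 − x)×3.23
The z_c×3.23 term appears on both sides and cancels. Collect the known terms of each column as K = Σ(ρt)_known − 3.23 × (depth of known layers): K_A = 69.685451 − 3.23×26.962 = −17.401809; K_B = 54.0054 − 3.23×(1.11 + 19.71) = −13.2432.
Balance: K_A = K_B − x×(3.23 − 2.87), so x = (K_B − K_A)/(3.23 − 2.87) = 4.15861/0.36 = 11.6 km.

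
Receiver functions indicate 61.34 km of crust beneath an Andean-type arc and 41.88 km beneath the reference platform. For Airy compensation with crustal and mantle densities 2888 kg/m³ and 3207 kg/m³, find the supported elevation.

1.94 km

Excess crust Δ = 61.34 km − 41.88 km = 19.46 km, split between elevation h and root r with h + r = Δ.
Airy balance ρ_c h = (ρ_m − ρ_c) r gives r = h ρ_c/(ρ_m − ρ_c), so h (1 + ρ_c/(ρ_m − ρ_c)) = Δ, i.e. h = Δ (ρ_m − ρ_c)/ρ_m.
h = 19.46 km × 319/3207 = 1.94 km.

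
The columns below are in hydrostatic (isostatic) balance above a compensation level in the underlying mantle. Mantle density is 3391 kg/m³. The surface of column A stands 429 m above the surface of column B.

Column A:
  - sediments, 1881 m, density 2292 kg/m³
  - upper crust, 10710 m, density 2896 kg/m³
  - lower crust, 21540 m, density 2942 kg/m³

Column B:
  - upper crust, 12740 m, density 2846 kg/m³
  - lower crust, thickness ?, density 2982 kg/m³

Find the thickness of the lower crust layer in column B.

21100 m

Take the compensation level at the base of the deeper column (depth z_c below the surface of column A) and equate Σ ρ_i t_i down to z_c; mantle fills any gap and the z_c terms cancel.
Column A: 1881×2292 + 10710×2896 + 21540×2942 + (z_c − 34131)×3391
Column B: 429×0 + 12740×2846 + x×2982 + (z_c − 429 − 12740 − x)×3391
The z_c×3391 term appears on both sides and cancels. Collect the known terms of each column as K = Σ(ρt)_known − 3391 × (depth of known layers): K_A = 98698092 − 3391×34131 = −17040129; K_B = 36258040 − 3391×(429 + 12740) = −8398039.
Balance: K_A = K_B − x×(3391 − 2982), so x = (K_B − K_A)/(3391 − 2982) = 8642090/409 = 21100 m.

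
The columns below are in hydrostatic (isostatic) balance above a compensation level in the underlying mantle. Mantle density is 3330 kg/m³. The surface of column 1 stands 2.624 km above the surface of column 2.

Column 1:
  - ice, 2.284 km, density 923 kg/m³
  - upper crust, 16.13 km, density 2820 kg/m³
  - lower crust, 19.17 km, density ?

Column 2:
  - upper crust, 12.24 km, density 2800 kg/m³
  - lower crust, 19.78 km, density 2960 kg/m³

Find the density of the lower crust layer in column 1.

2870 kg/m³

Take the compensation level at the base of the deeper column (depth z_c below the surface of column 1) and equate Σ ρ_i t_i down to z_c; mantle fills any gap and the z_c terms cancel.
Column 1: 2.284×923 + 16.13×2820 + 19.17×ρ + (z_c − 37.584)×3330
Column 2: 2.624×0 + 12.24×2800 + 19.78×2960 + (z_c − 2.624 − 32.02)×3330
The z_c×3330 term appears on both sides and cancels. Collect the known terms of each column as K = Σ(ρt)_known − 3330 × (depth of known layers): K_1 = 47594.732 − 3330×37.584 = −77559.988; K_2 = 92820.8 − 3330×(2.624 + 32.02) = −22543.72.
Balance: K_1 + 19.17×ρ = K_2, so ρ = (K_2 − K_1)/19.17 = 55016.3/19.17 = 2870 kg/m³.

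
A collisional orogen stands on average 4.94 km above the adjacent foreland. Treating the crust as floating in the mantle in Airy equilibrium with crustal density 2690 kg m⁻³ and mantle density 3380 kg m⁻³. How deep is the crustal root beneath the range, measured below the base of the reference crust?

19.3 km

Equating mass per unit area of the two columns: the weight of the topography is balanced by the buoyancy of the root, ρ_c h = (ρ_m − ρ_c) r.
r = h · ρ_c / (ρ_m − ρ_c) = 4.94 km × 2690 / (3380 − 2690) = 19.3 km.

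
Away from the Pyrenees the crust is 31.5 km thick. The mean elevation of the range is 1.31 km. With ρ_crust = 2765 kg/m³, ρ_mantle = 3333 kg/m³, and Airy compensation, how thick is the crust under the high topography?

Root depth r = h ρ_c / (ρ_m − ρ_c) = 1.31 km × 2765 / 568 = 6.377 km.
Total thickness = T + h + r = 31.5 km + 1.31 km + 6.377 km = 39.2 km.

39.2 km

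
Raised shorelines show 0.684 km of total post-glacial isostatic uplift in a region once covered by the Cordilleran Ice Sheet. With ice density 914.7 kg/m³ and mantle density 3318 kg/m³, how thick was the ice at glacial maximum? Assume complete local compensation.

2.48 km

u = t ρ_ice/ρ_m → t = u ρ_m/ρ_ice = 0.684 km × 3318/914.7 = 2.48 km.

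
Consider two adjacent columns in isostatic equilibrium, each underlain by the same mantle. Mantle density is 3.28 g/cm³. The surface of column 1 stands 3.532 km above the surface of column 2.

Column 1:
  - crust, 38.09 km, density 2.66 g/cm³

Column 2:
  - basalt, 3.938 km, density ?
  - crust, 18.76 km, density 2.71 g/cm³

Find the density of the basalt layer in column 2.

Take the compensation level at the base of the deeper column (depth z_c below the surface of column 1) and equate Σ ρ_i t_i down to z_c; mantle fills any gap and the z_c terms cancel.
Column 1: 38.09×2.66 + (z_c − 38.09)×3.28
Column 2: 3.532×0 + 3.938×ρ + 18.76×2.71 + (z_c − 3.532 − 22.698)×3.28
The z_c×3.28 term appears on both sides and cancels. Collect the known terms of each column as K = Σ(ρt)_known − 3.28 × (depth of known layers): K_1 = 101.3194 − 3.28×38.09 = −23.6158; K_2 = 50.8396 − 3.28×(3.532 + 22.698) = −35.1948.
Balance: K_1 = K_2 + 3.938×ρ, so ρ = (K_1 − K_2)/3.938 = 11.579/3.938 = 2.94 g/cm³.

2.94 g/cm³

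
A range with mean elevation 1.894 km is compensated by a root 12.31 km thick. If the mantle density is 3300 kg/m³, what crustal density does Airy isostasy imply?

2860 kg/m³

ρ_c h = (ρ_m − ρ_c) r → ρ_c (h + r) = ρ_m r → ρ_c = ρ_m r / (h + r).
ρ_c = 3300 × 12.31 km / (1.894 km + 12.31 km) = 2860 kg/m³.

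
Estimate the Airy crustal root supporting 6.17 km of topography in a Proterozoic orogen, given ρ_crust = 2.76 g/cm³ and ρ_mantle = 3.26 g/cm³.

34.1 km

Equating mass per unit area of the two columns: the weight of the topography is balanced by the buoyancy of the root, ρ_c h = (ρ_m − ρ_c) r.
r = h · ρ_c / (ρ_m − ρ_c) = 6.17 km × 2.76 / (3.26 − 2.76) = 34.1 km.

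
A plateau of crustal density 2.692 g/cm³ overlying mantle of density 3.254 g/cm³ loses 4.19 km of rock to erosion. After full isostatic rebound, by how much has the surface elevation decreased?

Rebound u = e ρ_c/ρ_m = 4.19 km × 2.692/3.254 = 3.466 km.
Net surface drop = e − u = 4.19 km − 3.466 km = e (ρ_m − ρ_c)/ρ_m = 0.724 km.

0.724 km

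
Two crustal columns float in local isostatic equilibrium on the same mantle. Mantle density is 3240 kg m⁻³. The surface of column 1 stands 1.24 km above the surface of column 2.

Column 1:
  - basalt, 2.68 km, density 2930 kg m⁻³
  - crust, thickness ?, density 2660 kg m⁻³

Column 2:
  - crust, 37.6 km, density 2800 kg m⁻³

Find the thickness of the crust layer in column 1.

Take the compensation level at the base of the deeper column (depth z_c below the surface of column 1) and equate Σ ρ_i t_i down to z_c; mantle fills any gap and the z_c terms cancel.
Column 1: 2.68×2930 + x×2660 + (z_c − 2.68 − x)×3240
Column 2: 1.24×0 + 37.6×2800 + (z_c − 1.24 − 37.6)×3240
The z_c×3240 term appears on both sides and cancels. Collect the known terms of each column as K = Σ(ρt)_known − 3240 × (depth of known layers): K_1 = 7852.4 − 3240×2.68 = −830.8; K_2 = 105280 − 3240×(1.24 + 37.6) = −20561.6.
Balance: K_1 − x×(3240 − 2660) = K_2, so x = (K_1 − K_2)/(3240 − 2660) = 19730.8/580 = 34 km.

34 km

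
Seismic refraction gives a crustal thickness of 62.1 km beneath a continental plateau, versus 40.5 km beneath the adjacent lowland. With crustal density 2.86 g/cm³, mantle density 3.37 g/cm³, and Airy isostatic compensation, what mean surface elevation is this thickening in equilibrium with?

Excess crust Δ = 62.1 km − 40.5 km = 21.6 km, split between elevation h and root r with h + r = Δ.
Airy balance ρ_c h = (ρ_m − ρ_c) r gives r = h ρ_c/(ρ_m − ρ_c), so h (1 + ρ_c/(ρ_m − ρ_c)) = Δ, i.e. h = Δ (ρ_m − ρ_c)/ρ_m.
h = 21.6 km × 0.51/3.37 = 3.27 km.

3.27 km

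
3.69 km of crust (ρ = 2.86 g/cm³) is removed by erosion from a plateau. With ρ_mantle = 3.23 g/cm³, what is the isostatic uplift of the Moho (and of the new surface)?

Unloading: uplift u = e ρ_c/ρ_m = 3.69 km × 2.86/3.23 = 3.27 km.

3.27 km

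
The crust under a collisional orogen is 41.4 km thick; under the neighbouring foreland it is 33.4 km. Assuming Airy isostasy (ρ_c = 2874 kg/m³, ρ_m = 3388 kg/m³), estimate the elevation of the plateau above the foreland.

1.21 km

Excess crust Δ = 41.4 km − 33.4 km = 8 km, split between elevation h and root r with h + r = Δ.
Airy balance ρ_c h = (ρ_m − ρ_c) r gives r = h ρ_c/(ρ_m − ρ_c), so h (1 + ρ_c/(ρ_m − ρ_c)) = Δ, i.e. h = Δ (ρ_m − ρ_c)/ρ_m.
h = 8 km × 514/3388 = 1.21 km.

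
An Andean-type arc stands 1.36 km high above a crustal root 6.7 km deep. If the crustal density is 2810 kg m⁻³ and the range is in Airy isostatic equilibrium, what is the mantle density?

3380 kg m⁻³

Airy balance: ρ_c h = (ρ_m − ρ_c) r → ρ_m = ρ_c (1 + h/r).
ρ_m = 2810 × (1 + 1.36 km/6.7 km) = 3380 kg m⁻³.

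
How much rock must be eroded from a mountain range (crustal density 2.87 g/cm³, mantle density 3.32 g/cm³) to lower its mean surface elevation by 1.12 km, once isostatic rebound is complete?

Net drop Δ = e − u = e − e ρ_c/ρ_m = e (ρ_m − ρ_c)/ρ_m.
e = Δ ρ_m/(ρ_m − ρ_c) = 1.12 km × 3.32/0.45 = 8.26 km.

8.26 km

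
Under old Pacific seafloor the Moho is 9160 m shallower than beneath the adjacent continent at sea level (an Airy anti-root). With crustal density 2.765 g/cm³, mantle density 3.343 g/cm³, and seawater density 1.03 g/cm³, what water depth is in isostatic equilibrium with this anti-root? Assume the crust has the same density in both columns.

Replacing a thickness d of crust by seawater at the top must be balanced by replacing crust with mantle at the base: d (ρ_c − ρ_w) = a (ρ_m − ρ_c).
d = a (ρ_m − ρ_c)/(ρ_c − ρ_w) = 9160 m × 0.578/1.735 = 3050 m.

3050 m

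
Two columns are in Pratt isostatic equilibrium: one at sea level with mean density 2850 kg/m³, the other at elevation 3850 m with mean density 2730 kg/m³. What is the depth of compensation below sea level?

87600 m

ρ_ref D = ρ (D + h) → D (ρ_ref − ρ) = ρ h.
D = ρ h/(ρ_ref − ρ) = 2730 × 3850 m/(2850 − 2730) = 87600 m.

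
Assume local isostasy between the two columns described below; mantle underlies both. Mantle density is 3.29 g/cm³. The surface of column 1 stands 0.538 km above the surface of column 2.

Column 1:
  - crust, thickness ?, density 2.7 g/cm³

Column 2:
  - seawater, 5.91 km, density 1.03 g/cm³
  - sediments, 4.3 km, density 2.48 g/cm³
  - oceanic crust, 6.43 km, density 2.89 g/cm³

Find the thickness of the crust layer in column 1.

35.9 km

Take the compensation level at the base of the deeper column (depth z_c below the surface of column 1) and equate Σ ρ_i t_i down to z_c; mantle fills any gap and the z_c terms cancel.
Column 1: x×2.7 + (z_c − 0 − x)×3.29
Column 2: 0.538×0 + 5.91×1.03 + 4.3×2.48 + 6.43×2.89 + (z_c − 0.538 − 16.64)×3.29
The z_c×3.29 term appears on both sides and cancels. Collect the known terms of each column as K = Σ(ρt)_known − 3.29 × (depth of known layers): K_1 = 0 − 3.29×0 = 0; K_2 = 35.334 − 3.29×(0.538 + 16.64) = −21.18162.
Balance: K_1 − x×(3.29 − 2.7) = K_2, so x = (K_1 − K_2)/(3.29 − 2.7) = 21.1816/0.59 = 35.9 km.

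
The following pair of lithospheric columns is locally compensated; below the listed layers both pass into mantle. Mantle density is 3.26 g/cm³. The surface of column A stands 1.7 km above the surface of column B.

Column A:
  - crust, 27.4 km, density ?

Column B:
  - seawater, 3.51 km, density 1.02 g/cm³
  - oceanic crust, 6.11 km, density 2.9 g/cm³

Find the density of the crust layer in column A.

2.69 g/cm³

Take the compensation level at the base of the deeper column (depth z_c below the surface of column A) and equate Σ ρ_i t_i down to z_c; mantle fills any gap and the z_c terms cancel.
Column A: 27.4×ρ + (z_c − 27.4)×3.26
Column B: 1.7×0 + 3.51×1.02 + 6.11×2.9 + (z_c − 1.7 − 9.62)×3.26
The z_c×3.26 term appears on both sides and cancels. Collect the known terms of each column as K = Σ(ρt)_known − 3.26 × (depth of known layers): K_A = 0 − 3.26×27.4 = −89.324; K_B = 21.2992 − 3.26×(1.7 + 9.62) = −15.604.
Balance: K_A + 27.4×ρ = K_B, so ρ = (K_B − K_A)/27.4 = 73.72/27.4 = 2.69 g/cm³.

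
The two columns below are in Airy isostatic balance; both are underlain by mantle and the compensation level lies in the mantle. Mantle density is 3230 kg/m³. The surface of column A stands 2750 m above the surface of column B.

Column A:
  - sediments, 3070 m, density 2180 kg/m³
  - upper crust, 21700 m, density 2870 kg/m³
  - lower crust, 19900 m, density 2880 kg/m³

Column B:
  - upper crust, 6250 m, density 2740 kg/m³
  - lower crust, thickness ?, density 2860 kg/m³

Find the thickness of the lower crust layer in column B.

16400 m

Take the compensation level at the base of the deeper column (depth z_c below the surface of column A) and equate Σ ρ_i t_i down to z_c; mantle fills any gap and the z_c terms cancel.
Column A: 3070×2180 + 21700×2870 + 19900×2880 + (z_c − 44670)×3230
Column B: 2750×0 + 6250×2740 + x×2860 + (z_c − 2750 − 6250 − x)×3230
The z_c×3230 term appears on both sides and cancels. Collect the known terms of each column as K = Σ(ρt)_known − 3230 × (depth of known layers): K_A = 126283600 − 3230×44670 = −18000500; K_B = 17125000 − 3230×(2750 + 6250) = −11945000.
Balance: K_A = K_B − x×(3230 − 2860), so x = (K_B − K_A)/(3230 − 2860) = 6055500/370 = 16400 m.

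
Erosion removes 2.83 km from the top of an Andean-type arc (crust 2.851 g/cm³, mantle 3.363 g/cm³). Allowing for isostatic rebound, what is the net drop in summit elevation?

Rebound u = e ρ_c/ρ_m = 2.83 km × 2.851/3.363 = 2.399 km.
Net surface drop = e − u = 2.83 km − 2.399 km = e (ρ_m − ρ_c)/ρ_m = 0.431 km.

0.431 km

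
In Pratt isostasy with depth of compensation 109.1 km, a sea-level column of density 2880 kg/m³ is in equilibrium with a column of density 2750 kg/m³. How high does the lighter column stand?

5.16 km

ρ_ref D = ρ (D + h) → h = D (ρ_ref − ρ)/ρ.
h = 109.1 km × (2880 − 2750)/2750 = 5.16 km.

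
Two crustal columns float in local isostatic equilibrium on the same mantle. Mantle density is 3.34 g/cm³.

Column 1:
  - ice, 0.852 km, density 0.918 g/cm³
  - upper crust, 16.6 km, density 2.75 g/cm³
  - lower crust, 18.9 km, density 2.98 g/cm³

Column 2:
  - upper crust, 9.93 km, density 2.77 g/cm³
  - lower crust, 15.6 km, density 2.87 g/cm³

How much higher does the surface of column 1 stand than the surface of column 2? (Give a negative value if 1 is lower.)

For any compensation level in the mantle, the mantle terms cancel and isostasy reduces to e = (Σt_1 − Σt_2) − (Σ(ρt)_1 − Σ(ρt)_2) / ρ_m.
Σt_1 = 36.352 km; Σt_2 = 25.53 km; Σ(ρt)_1 = 102.754136; Σ(ρt)_2 = 72.2781 (in km·g/cm³).
e = (36.352 − 25.53) − (102.754136 − 72.2781) / 3.34 = 1.7 km.

1.7 km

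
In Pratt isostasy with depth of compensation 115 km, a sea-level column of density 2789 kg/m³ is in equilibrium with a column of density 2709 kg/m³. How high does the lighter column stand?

ρ_ref D = ρ (D + h) → h = D (ρ_ref − ρ)/ρ.
h = 115 km × (2789 − 2709)/2709 = 3.4 km.

3.4 km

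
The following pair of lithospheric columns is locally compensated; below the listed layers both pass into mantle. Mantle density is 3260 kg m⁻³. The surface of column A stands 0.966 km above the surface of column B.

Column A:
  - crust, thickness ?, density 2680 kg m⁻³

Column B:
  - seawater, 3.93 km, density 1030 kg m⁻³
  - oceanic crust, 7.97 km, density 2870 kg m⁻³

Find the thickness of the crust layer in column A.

Take the compensation level at the base of the deeper column (depth z_c below the surface of column A) and equate Σ ρ_i t_i down to z_c; mantle fills any gap and the z_c terms cancel.
Column A: x×2680 + (z_c − 0 − x)×3260
Column B: 0.966×0 + 3.93×1030 + 7.97×2870 + (z_c − 0.966 − 11.9)×3260
The z_c×3260 term appears on both sides and cancels. Collect the known terms of each column as K = Σ(ρt)_known − 3260 × (depth of known layers): K_A = 0 − 3260×0 = 0; K_B = 26921.8 − 3260×(0.966 + 11.9) = −15021.36.
Balance: K_A − x×(3260 − 2680) = K_B, so x = (K_A − K_B)/(3260 − 2680) = 15021.4/580 = 25.9 km.

25.9 km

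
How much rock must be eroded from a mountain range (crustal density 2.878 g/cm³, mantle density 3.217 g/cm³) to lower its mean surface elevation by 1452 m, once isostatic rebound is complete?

13800 m

Net drop Δ = e − u = e − e ρ_c/ρ_m = e (ρ_m − ρ_c)/ρ_m.
e = Δ ρ_m/(ρ_m − ρ_c) = 1452 m × 3.217/0.339 = 13800 m.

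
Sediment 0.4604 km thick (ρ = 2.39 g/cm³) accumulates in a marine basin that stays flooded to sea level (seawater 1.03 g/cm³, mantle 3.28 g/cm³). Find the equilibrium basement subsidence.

0.278 km

Submarine loading: the sediment displaces seawater, and the subsidence is in turn flooded, so s (ρ_m − ρ_w) = t (ρ_sed − ρ_w).
s = 0.4604 km × (2.39 − 1.03) / (3.28 − 1.03) = 0.278 km.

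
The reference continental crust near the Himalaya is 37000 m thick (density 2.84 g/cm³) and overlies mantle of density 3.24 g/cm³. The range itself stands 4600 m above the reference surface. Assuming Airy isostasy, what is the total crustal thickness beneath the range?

Root depth r = h ρ_c / (ρ_m − ρ_c) = 4600 m × 2.84 / 0.4 = 32660 m.
Total thickness = T + h + r = 37000 m + 4600 m + 32660 m = 74300 m.

74300 m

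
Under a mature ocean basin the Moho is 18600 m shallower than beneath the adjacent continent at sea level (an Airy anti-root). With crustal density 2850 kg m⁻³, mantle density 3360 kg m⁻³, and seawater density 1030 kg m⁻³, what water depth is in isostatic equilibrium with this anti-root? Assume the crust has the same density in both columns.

Replacing a thickness d of crust by seawater at the top must be balanced by replacing crust with mantle at the base: d (ρ_c − ρ_w) = a (ρ_m − ρ_c).
d = a (ρ_m − ρ_c)/(ρ_c − ρ_w) = 18600 m × 510/1820 = 5210 m.

5210 m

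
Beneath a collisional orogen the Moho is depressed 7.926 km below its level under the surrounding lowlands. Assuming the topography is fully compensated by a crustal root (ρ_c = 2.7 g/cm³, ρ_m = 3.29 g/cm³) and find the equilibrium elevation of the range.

1.73 km

By Archimedes' principle applied to the lithosphere: ρ_c h = (ρ_m − ρ_c) r.
h = r (ρ_m − ρ_c) / ρ_c = 7.926 km × (3.29 − 2.7) / 2.7 = 1.73 km.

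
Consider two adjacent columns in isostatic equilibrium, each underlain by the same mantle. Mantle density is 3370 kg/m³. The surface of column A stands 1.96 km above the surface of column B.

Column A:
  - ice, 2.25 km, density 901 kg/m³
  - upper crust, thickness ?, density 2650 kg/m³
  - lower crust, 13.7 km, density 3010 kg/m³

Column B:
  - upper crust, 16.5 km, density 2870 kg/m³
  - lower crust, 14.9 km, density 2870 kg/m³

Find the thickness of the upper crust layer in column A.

Take the compensation level at the base of the deeper column (depth z_c below the surface of column A) and equate Σ ρ_i t_i down to z_c; mantle fills any gap and the z_c terms cancel.
Column A: 2.25×901 + x×2650 + 13.7×3010 + (z_c − 15.95 − x)×3370
Column B: 1.96×0 + 16.5×2870 + 14.9×2870 + (z_c − 1.96 − 31.4)×3370
The z_c×3370 term appears on both sides and cancels. Collect the known terms of each column as K = Σ(ρt)_known − 3370 × (depth of known layers): K_A = 43264.25 − 3370×15.95 = −10487.25; K_B = 90118 − 3370×(1.96 + 31.4) = −22305.2.
Balance: K_A − x×(3370 − 2650) = K_B, so x = (K_A − K_B)/(3370 − 2650) = 11818/720 = 16.4 km.

16.4 km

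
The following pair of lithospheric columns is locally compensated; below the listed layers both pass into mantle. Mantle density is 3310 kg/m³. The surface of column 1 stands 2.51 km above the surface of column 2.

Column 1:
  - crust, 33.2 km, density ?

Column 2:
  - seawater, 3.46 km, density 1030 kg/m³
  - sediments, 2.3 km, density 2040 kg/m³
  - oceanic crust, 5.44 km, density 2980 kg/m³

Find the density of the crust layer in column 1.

2680 kg/m³

Take the compensation level at the base of the deeper column (depth z_c below the surface of column 1) and equate Σ ρ_i t_i down to z_c; mantle fills any gap and the z_c terms cancel.
Column 1: 33.2×ρ + (z_c − 33.2)×3310
Column 2: 2.51×0 + 3.46×1030 + 2.3×2040 + 5.44×2980 + (z_c − 2.51 − 11.2)×3310
The z_c×3310 term appears on both sides and cancels. Collect the known terms of each column as K = Σ(ρt)_known − 3310 × (depth of known layers): K_1 = 0 − 3310×33.2 = −109892; K_2 = 24467 − 3310×(2.51 + 11.2) = −20913.1.
Balance: K_1 + 33.2×ρ = K_2, so ρ = (K_2 − K_1)/33.2 = 88978.9/33.2 = 2680 kg/m³.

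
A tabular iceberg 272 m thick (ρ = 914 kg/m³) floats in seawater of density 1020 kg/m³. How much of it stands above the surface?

28.3 m

Floating equilibrium: submerged depth d = t ρ_obj/ρ_fluid = 272 m × 914/1020 = 243.7 m.
Freeboard = t − d = 272 m − 243.7 m = 28.3 m.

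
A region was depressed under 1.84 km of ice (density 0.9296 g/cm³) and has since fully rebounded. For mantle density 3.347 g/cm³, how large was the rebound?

Removing the load lets mantle flow back in; uplift u satisfies ρ_ice t = ρ_m u.
u = t ρ_ice/ρ_m = 1.84 km × 0.9296/3.347 = 0.511 km.

0.511 km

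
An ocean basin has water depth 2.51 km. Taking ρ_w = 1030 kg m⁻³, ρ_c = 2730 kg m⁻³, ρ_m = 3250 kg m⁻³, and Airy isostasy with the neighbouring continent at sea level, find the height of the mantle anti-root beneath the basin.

Isostatic balance requires: replacing crust with seawater at the top is compensated by replacing crust with mantle at the base: d (ρ_c − ρ_w) = a (ρ_m − ρ_c).
a = d (ρ_c − ρ_w)/(ρ_m − ρ_c) = 2.51 km × 1700/520 = 8.21 km.

8.21 km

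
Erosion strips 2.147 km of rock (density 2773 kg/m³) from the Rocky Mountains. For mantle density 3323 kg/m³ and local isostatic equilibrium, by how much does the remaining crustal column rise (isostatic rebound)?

Unloading: uplift u = e ρ_c/ρ_m = 2.147 km × 2773/3323 = 1.79 km.

1.79 km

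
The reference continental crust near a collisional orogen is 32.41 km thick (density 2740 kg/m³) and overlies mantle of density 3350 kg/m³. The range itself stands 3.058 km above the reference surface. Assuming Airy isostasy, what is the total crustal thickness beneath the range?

Root depth r = h ρ_c / (ρ_m − ρ_c) = 3.058 km × 2740 / 610 = 13.74 km.
Total thickness = T + h + r = 32.41 km + 3.058 km + 13.74 km = 49.2 km.

49.2 km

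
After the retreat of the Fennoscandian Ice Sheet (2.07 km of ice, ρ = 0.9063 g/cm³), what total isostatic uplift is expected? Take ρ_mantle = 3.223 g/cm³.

0.582 km

Removing the load lets mantle flow back in; uplift u satisfies ρ_ice t = ρ_m u.
u = t ρ_ice/ρ_m = 2.07 km × 0.9063/3.223 = 0.582 km.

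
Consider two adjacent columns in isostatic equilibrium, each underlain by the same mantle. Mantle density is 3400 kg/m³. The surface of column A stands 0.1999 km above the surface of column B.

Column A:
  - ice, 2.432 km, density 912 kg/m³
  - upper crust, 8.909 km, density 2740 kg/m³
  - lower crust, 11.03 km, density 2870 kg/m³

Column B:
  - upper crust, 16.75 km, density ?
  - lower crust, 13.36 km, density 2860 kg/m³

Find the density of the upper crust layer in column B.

2810 kg/m³

Take the compensation level at the base of the deeper column (depth z_c below the surface of column A) and equate Σ ρ_i t_i down to z_c; mantle fills any gap and the z_c terms cancel.
Column A: 2.432×912 + 8.909×2740 + 11.03×2870 + (z_c − 22.371)×3400
Column B: 0.1999×0 + 16.75×ρ + 13.36×2860 + (z_c − 0.1999 − 30.11)×3400
The z_c×3400 term appears on both sides and cancels. Collect the known terms of each column as K = Σ(ρt)_known − 3400 × (depth of known layers): K_A = 58284.744 − 3400×22.371 = −17776.656; K_B = 38209.6 − 3400×(0.1999 + 30.11) = −64844.06.
Balance: K_A = K_B + 16.75×ρ, so ρ = (K_A − K_B)/16.75 = 47067.4/16.75 = 2810 kg/m³.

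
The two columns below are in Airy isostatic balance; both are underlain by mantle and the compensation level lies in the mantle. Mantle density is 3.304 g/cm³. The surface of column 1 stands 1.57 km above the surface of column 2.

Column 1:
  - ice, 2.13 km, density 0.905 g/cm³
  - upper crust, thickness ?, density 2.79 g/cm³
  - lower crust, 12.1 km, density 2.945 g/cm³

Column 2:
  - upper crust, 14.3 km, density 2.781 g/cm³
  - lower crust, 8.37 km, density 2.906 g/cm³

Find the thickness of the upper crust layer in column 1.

12.7 km

Take the compensation level at the base of the deeper column (depth z_c below the surface of column 1) and equate Σ ρ_i t_i down to z_c; mantle fills any gap and the z_c terms cancel.
Column 1: 2.13×0.905 + x×2.79 + 12.1×2.945 + (z_c − 14.23 − x)×3.304
Column 2: 1.57×0 + 14.3×2.781 + 8.37×2.906 + (z_c − 1.57 − 22.67)×3.304
The z_c×3.304 term appears on both sides and cancels. Collect the known terms of each column as K = Σ(ρt)_known − 3.304 × (depth of known layers): K_1 = 37.56215 − 3.304×14.23 = −9.45377; K_2 = 64.09152 − 3.304×(1.57 + 22.67) = −15.99744.
Balance: K_1 − x×(3.304 − 2.79) = K_2, so x = (K_1 − K_2)/(3.304 − 2.79) = 6.54367/0.514 = 12.7 km.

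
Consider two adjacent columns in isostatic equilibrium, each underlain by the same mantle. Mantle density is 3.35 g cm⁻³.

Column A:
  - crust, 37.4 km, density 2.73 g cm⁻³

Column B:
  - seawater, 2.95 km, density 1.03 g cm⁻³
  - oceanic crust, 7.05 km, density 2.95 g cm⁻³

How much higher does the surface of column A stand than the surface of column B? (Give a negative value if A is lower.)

For any compensation level in the mantle, the mantle terms cancel and isostasy reduces to e = (Σt_A − Σt_B) − (Σ(ρt)_A − Σ(ρt)_B) / ρ_m.
Σt_A = 37.4 km; Σt_B = 10 km; Σ(ρt)_A = 102.102; Σ(ρt)_B = 23.836 (in km·g cm⁻³).
e = (37.4 − 10) − (102.102 − 23.836) / 3.35 = 4.04 km.

4.04 km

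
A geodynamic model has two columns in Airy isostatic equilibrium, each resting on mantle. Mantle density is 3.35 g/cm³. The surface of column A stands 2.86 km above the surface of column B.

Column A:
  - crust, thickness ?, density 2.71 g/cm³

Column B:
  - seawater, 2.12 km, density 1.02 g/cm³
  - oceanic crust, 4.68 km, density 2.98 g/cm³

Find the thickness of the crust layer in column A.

25.4 km

Take the compensation level at the base of the deeper column (depth z_c below the surface of column A) and equate Σ ρ_i t_i down to z_c; mantle fills any gap and the z_c terms cancel.
Column A: x×2.71 + (z_c − 0 − x)×3.35
Column B: 2.86×0 + 2.12×1.02 + 4.68×2.98 + (z_c − 2.86 − 6.8)×3.35
The z_c×3.35 term appears on both sides and cancels. Collect the known terms of each column as K = Σ(ρt)_known − 3.35 × (depth of known layers): K_A = 0 − 3.35×0 = 0; K_B = 16.1088 − 3.35×(2.86 + 6.8) = −16.2522.
Balance: K_A − x×(3.35 − 2.71) = K_B, so x = (K_A − K_B)/(3.35 − 2.71) = 16.2522/0.64 = 25.4 km.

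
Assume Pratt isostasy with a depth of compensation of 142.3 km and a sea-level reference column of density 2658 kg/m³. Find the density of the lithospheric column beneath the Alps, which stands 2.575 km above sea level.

2610 kg/m³

Pratt balance: ρ_ref D = ρ (D + h).
ρ = ρ_ref D/(D + h) = 2658 × 142.3 km/(142.3 km + 2.575 km) = 2610 kg/m³.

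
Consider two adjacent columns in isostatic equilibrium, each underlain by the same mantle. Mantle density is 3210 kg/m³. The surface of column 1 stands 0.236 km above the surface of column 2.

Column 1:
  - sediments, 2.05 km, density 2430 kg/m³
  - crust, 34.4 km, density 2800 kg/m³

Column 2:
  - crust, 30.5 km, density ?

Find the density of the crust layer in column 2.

2720 kg/m³

Take the compensation level at the base of the deeper column (depth z_c below the surface of column 1) and equate Σ ρ_i t_i down to z_c; mantle fills any gap and the z_c terms cancel.
Column 1: 2.05×2430 + 34.4×2800 + (z_c − 36.45)×3210
Column 2: 0.236×0 + 30.5×ρ + (z_c − 0.236 − 30.5)×3210
The z_c×3210 term appears on both sides and cancels. Collect the known terms of each column as K = Σ(ρt)_known − 3210 × (depth of known layers): K_1 = 101301.5 − 3210×36.45 = −15703; K_2 = 0 − 3210×(0.236 + 30.5) = −98662.56.
Balance: K_1 = K_2 + 30.5×ρ, so ρ = (K_1 − K_2)/30.5 = 82959.6/30.5 = 2720 kg/m³.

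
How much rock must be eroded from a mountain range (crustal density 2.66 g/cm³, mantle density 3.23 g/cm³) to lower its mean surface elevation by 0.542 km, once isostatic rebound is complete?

Net drop Δ = e − u = e − e ρ_c/ρ_m = e (ρ_m − ρ_c)/ρ_m.
e = Δ ρ_m/(ρ_m − ρ_c) = 0.542 km × 3.23/0.57 = 3.07 km.

3.07 km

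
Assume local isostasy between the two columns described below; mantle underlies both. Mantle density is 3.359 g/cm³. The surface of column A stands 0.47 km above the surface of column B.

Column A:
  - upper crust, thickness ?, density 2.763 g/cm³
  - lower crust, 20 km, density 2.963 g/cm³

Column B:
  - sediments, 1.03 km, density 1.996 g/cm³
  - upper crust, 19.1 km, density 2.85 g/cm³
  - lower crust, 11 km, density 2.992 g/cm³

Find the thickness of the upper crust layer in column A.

14.8 km

Take the compensation level at the base of the deeper column (depth z_c below the surface of column A) and equate Σ ρ_i t_i down to z_c; mantle fills any gap and the z_c terms cancel.
Column A: x×2.763 + 20×2.963 + (z_c − 20 − x)×3.359
Column B: 0.47×0 + 1.03×1.996 + 19.1×2.85 + 11×2.992 + (z_c − 0.47 − 31.13)×3.359
The z_c×3.359 term appears on both sides and cancels. Collect the known terms of each column as K = Σ(ρt)_known − 3.359 × (depth of known layers): K_A = 59.26 − 3.359×20 = −7.92; K_B = 89.40288 − 3.359×(0.47 + 31.13) = −16.74152.
Balance: K_A − x×(3.359 − 2.763) = K_B, so x = (K_A − K_B)/(3.359 − 2.763) = 8.82152/0.596 = 14.8 km.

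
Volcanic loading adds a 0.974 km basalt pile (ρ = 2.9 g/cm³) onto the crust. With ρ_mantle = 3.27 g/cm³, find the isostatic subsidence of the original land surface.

Subaerial loading: s = t ρ_load / ρ_m.
s = 0.974 km × 2.9/3.27 = 0.864 km.

0.864 km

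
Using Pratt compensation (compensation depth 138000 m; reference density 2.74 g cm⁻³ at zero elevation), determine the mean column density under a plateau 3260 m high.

Pratt balance: ρ_ref D = ρ (D + h).
ρ = ρ_ref D/(D + h) = 2.74 × 138000 m/(138000 m + 3260 m) = 2.68 g cm⁻³.

2.68 g cm⁻³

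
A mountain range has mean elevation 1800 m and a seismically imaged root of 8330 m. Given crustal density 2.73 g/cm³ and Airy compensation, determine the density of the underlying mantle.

Airy balance: ρ_c h = (ρ_m − ρ_c) r → ρ_m = ρ_c (1 + h/r).
ρ_m = 2.73 × (1 + 1800 m/8330 m) = 3.32 g/cm³.

3.32 g/cm³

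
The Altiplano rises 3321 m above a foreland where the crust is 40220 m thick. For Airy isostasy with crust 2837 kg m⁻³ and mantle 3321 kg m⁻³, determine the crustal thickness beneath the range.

63000 m

Root depth r = h ρ_c / (ρ_m − ρ_c) = 3321 m × 2837 / 484 = 19470 m.
Total thickness = T + h + r = 40220 m + 3321 m + 19470 m = 63000 m.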